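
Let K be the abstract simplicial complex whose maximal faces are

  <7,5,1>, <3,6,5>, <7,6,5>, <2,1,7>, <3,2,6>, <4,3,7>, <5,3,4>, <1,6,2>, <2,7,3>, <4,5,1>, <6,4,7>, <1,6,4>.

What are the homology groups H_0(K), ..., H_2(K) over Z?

H_0 = Z,  H_1 = Z/2,  H_2 = 0.

We work with the vertex ordering 1 < 2 < 3 < 4 < 5 < 6 < 7. The simplices of K, each written with vertices in increasing order, are:

  0-simplices (7): [1], [2], [3], [4], [5], [6], [7]
  1-simplices (18): [1,2], [1,4], [1,5], [1,6], [1,7], [2,3], [2,6], [2,7], [3,4], [3,5], [3,6], [3,7], [4,5], [4,6], [4,7], [5,6], [5,7], [6,7]
  2-simplices (12): [1,2,6], [1,2,7], [1,4,5], [1,4,6], [1,5,7], [2,3,6], [2,3,7], [3,4,5], [3,4,7], [3,5,6], [4,6,7], [5,6,7]

Hence C_0 ≅ Z^7, C_1 ≅ Z^18, C_2 ≅ Z^12.

∂_1: C_1 → C_0 maps an edge to its endpoints' difference, ∂[p,q] = q − p. For instance
  ∂[5,6] = [6] − [5].
The 7×18 boundary matrix has rank 6 and Smith normal form diag(1,1,1,1,1,1).

Boundary ∂_2: C_2 → C_1 sends each 2-simplex [p,q,r] to [q,r] − [p,r] + [p,q]. For instance
  ∂[3,4,5] = [4,5] − [3,5] + [3,4],
  ∂[3,4,7] = [4,7] − [3,7] + [3,4].
This gives a 18×12 integer matrix of rank 12; reducing to Smith normal form yields diagonal entries (1,1,1,1,1,1,1,1,1,1,1,2).

From H_k ≅ ker(∂_k) / im(∂_{k+1}) we obtain:

  H_0: rank C_0 − rank ∂_1 = 7 − 6 = 1, and the invariant factors of ∂_1 are all 1, so H_0 = Z.
  H_1: rank ker ∂_1 − rank ∂_2 = (18 − 6) − 12 = 0, and ∂_2 has invariant factor 2 > 1, so H_1 = Z/2.
  H_2: rank ker ∂_2 − rank ∂_3 = (12 − 12) − 0 = 0, and there is no ∂_3, so H_2 = 0.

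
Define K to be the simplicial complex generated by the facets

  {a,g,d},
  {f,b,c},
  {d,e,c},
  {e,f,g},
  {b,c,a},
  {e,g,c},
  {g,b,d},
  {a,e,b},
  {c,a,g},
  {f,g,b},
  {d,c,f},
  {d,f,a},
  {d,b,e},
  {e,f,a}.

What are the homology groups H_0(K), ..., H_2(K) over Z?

H_0 = Z,  H_1 = Z^2,  H_2 = Z.

Order the vertices as a < b < c < d < e < f < g. Listing each simplex with vertices in this order, K has dimension 2 with simplices:

  0-simplices (7): a, b, c, d, e, f, g
  1-simplices (21): ab, ac, ad, ae, af, ag, bc, bd, be, bf, bg, cd, ce, cf, cg, de, df, dg, ef, eg, fg
  2-simplices (14): abc, abe, acg, adf, adg, aef, bcf, bde, bdg, bfg, cde, cdf, ceg, efg

Hence C_0 ≅ Z^7, C_1 ≅ Z^21, C_2 ≅ Z^14.

Boundary ∂_1: C_1 → C_0 maps an edge to its endpoints' difference, ∂[p,q] = q − p. For instance
  ∂de = e − d.
The 7×21 boundary matrix has rank 6 and Smith normal form diag(1,1,1,1,1,1).

Boundary ∂_2: C_2 → C_1 maps a triangle to the signed sum of its edges. For instance
  ∂cdf = df − cf + cd,
  ∂aef = ef − af + ae.
As a 21×14 matrix over Z this has rank 13, with invariant factors (1,1,1,1,1,1,1,1,1,1,1,1,1).

Computing H_k = (kernel of ∂_k) / (image of ∂_{k+1}):

  H_0: rank C_0 − rank ∂_1 = 7 − 6 = 1, and the invariant factors of ∂_1 are all 1, so H_0 = Z.
  H_1: rank ker ∂_1 − rank ∂_2 = (21 − 6) − 13 = 2, and the invariant factors of ∂_2 are all 1, so H_1 = Z^2.
  H_2: rank ker ∂_2 − rank ∂_3 = (14 − 13) − 0 = 1, and there is no ∂_3, so H_2 = Z.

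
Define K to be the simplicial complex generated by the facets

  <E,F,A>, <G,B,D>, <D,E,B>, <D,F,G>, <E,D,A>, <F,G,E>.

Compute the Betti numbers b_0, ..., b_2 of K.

We work with the vertex ordering A < B < D < E < F < G. The simplices of K, each written with vertices in increasing order, are:

  0-simplices (6): A, B, D, E, F, G
  1-simplices (12): AD, AE, AF, BD, BE, BG, DE, DF, DG, EF, EG, FG
  2-simplices (6): ADE, AEF, BDE, BDG, DFG, EFG

so the chain groups are C_0 ≅ Z^6, C_1 ≅ Z^12, C_2 ≅ Z^6.

The boundary map ∂_1: C_1 → C_0 is given by ∂[p,q] = [q] − [p].
As a 6×12 matrix over Z this has rank 5, with invariant factors (1,1,1,1,1).

∂_2: C_2 → C_1 sends each 2-simplex [p,q,r] to [q,r] − [p,r] + [p,q]. For instance
  ∂ADE = DE − AE + AD,
  ∂EFG = FG − EG + EF.
The 12×6 boundary matrix has rank 6 and Smith normal form diag(1,1,1,1,1,1).

From H_k ≅ ker(∂_k) / im(∂_{k+1}) we obtain:

  H_0: rank C_0 − rank ∂_1 = 6 − 5 = 1, and the invariant factors of ∂_1 are all 1, so H_0 = Z.
  H_1: rank ker ∂_1 − rank ∂_2 = (12 − 5) − 6 = 1, and the invariant factors of ∂_2 are all 1, so H_1 = Z.
  H_2: rank ker ∂_2 − rank ∂_3 = (6 − 6) − 0 = 0, and there is no ∂_3, so H_2 = 0.

Hence the Betti numbers are b_0 = 1, b_1 = 1, b_2 = 0.

b_0 = 1, b_1 = 1, b_2 = 0.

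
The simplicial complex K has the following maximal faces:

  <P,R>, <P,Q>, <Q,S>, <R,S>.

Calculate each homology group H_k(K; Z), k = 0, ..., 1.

Take the total order P < Q < R < S on the vertex set. Then K (dimension 1) consists of the simplices:

  0-simplices (4): P, Q, R, S
  1-simplices (4): PQ, PR, QS, RS

Hence C_0 ≅ Z^4, C_1 ≅ Z^4.

∂_1: C_1 → C_0 maps an edge to its endpoints' difference, ∂[p,q] = q − p.
As a 4×4 matrix over Z this has rank 3, with invariant factors (1,1,1).

From H_k ≅ ker(∂_k) / im(∂_{k+1}) we obtain:

  H_0: rank C_0 − rank ∂_1 = 4 − 3 = 1, and the invariant factors of ∂_1 are all 1, so H_0 ≅ Z.
  H_1: rank ker ∂_1 − rank ∂_2 = (4 − 3) − 0 = 1, and there is no ∂_2, so H_1 ≅ Z.

As a check, the Euler characteristic is 4 − 4 = 0, which agrees with 1 − 1 = 0.

H_0 ≅ Z,  H_1 ≅ Z.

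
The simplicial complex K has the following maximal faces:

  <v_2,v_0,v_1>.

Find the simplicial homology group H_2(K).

Take the total order v_0 < v_1 < v_2 on the vertex set. Then K (dimension 2) consists of the simplices:

  0-simplices (3): [v_0], [v_1], [v_2]
  1-simplices (3): [v_0,v_1], [v_0,v_2], [v_1,v_2]
  2-simplices (1): [v_0,v_1,v_2]

giving chain groups C_0 ≅ Z^3, C_1 ≅ Z^3, C_2 ≅ Z^1.

∂_1: C_1 → C_0 is given by ∂[p,q] = [q] − [p].
This gives a 3×3 integer matrix of rank 2; reducing to Smith normal form yields diagonal entries (1,1).

Boundary ∂_2: C_2 → C_1 maps a triangle to the signed sum of its edges. For instance
  ∂[v_0,v_1,v_2] = [v_1,v_2] − [v_0,v_2] + [v_0,v_1].
This gives a 3×1 integer matrix of rank 1; reducing to Smith normal form yields diagonal entries (1).

Computing H_k = (kernel of ∂_k) / (image of ∂_{k+1}):

  H_2: rank ker ∂_2 − rank ∂_3 = (1 − 1) − 0 = 0, and there is no ∂_3, so H_2 = 0.

H_2 = 0.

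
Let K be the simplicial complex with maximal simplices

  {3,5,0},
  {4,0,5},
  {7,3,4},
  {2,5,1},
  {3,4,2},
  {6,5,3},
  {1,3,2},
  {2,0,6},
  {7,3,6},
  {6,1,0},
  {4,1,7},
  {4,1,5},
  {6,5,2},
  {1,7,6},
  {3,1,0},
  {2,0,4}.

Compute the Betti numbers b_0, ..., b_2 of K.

Take the total order 0 < 1 < 2 < 3 < 4 < 5 < 6 < 7 on the vertex set. Then K (dimension 2) consists of the simplices:

  0-simplices (8): [0], [1], [2], [3], [4], [5], [6], [7]
  1-simplices (24): (24 of them)
  2-simplices (16): [0,1,3], [0,1,6], [0,2,4], [0,2,6], [0,3,5], [0,4,5], [1,2,3], [1,2,5], [1,4,5], [1,4,7], [1,6,7], [2,3,4], [2,5,6], [3,4,7], [3,5,6], [3,6,7]

Hence C_0 ≅ Z^8, C_1 ≅ Z^24, C_2 ≅ Z^16.

∂_1: C_1 → C_0 is given by ∂[p,q] = [q] − [p]. For instance
  ∂[2,4] = [4] − [2].
The 8×24 boundary matrix has rank 7 and Smith normal form diag(1,1,1,1,1,1,1).

The boundary map ∂_2: C_2 → C_1 maps a triangle to the signed sum of its edges. For instance
  ∂[0,3,5] = [3,5] − [0,5] + [0,3],
  ∂[1,4,5] = [4,5] − [1,5] + [1,4].
As a 24×16 matrix over Z this has rank 15, with invariant factors (1,1,1,1,1,1,1,1,1,1,1,1,1,1,1).

Reading off H_k = ker ∂_k / im ∂_{k+1}:

  H_0: rank C_0 − rank ∂_1 = 8 − 7 = 1, and the invariant factors of ∂_1 are all 1, so H_0 ≅ Z.
  H_1: rank ker ∂_1 − rank ∂_2 = (24 − 7) − 15 = 2, and the invariant factors of ∂_2 are all 1, so H_1 ≅ Z^2.
  H_2: rank ker ∂_2 − rank ∂_3 = (16 − 15) − 0 = 1, and there is no ∂_3, so H_2 ≅ Z.

As a check, the Euler characteristic is 8 − 24 + 16 = 0, which agrees with 1 − 2 + 1 = 0.

Hence the Betti numbers are b_0 = 1, b_1 = 2, b_2 = 1.

b_0 = 1, b_1 = 2, b_2 = 1.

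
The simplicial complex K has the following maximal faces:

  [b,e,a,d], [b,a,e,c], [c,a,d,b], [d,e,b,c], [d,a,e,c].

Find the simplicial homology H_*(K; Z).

Take the total order a < b < c < d < e on the vertex set. Then K (dimension 3) consists of the simplices:

  0-simplices (5): a, b, c, d, e
  1-simplices (10): ab, ac, ad, ae, bc, bd, be, cd, ce, de
  2-simplices (10): abc, abd, abe, acd, ace, ade, bcd, bce, bde, cde
  3-simplices (5): abcd, abce, abde, acde, bcde

so the chain groups are C_0 ≅ Z^5, C_1 ≅ Z^10, C_2 ≅ Z^10, C_3 ≅ Z^5.

Boundary ∂_1: C_1 → C_0 sends each edge [p,q] (with p < q) to q − p. For instance
  ∂ac = c − a.
The resulting 5×10 matrix has rank 4, and its Smith normal form has invariant factors (1,1,1,1).

Boundary ∂_2: C_2 → C_1 acts by ∂[p,q,r] = [q,r] − [p,r] + [p,q]. For instance
  ∂abc = bc − ac + ab,
  ∂cde = de − ce + cd.
As a 10×10 matrix over Z this has rank 6, with invariant factors (1,1,1,1,1,1).

∂_3: C_3 → C_2 sends each 3-simplex σ to the alternating sum Σ_i (−1)^i (σ with its i-th vertex removed). For instance
  ∂abcd = bcd − acd + abd − abc,
  ∂acde = cde − ade + ace − acd.
The 10×5 boundary matrix has rank 4 and Smith normal form diag(1,1,1,1).

Computing H_k = (kernel of ∂_k) / (image of ∂_{k+1}):

  H_0: rank C_0 − rank ∂_1 = 5 − 4 = 1, and the invariant factors of ∂_1 are all 1, so H_0 = Z.
  H_1: rank ker ∂_1 − rank ∂_2 = (10 − 4) − 6 = 0, and the invariant factors of ∂_2 are all 1, so H_1 = 0.
  H_2: rank ker ∂_2 − rank ∂_3 = (10 − 6) − 4 = 0, and the invariant factors of ∂_3 are all 1, so H_2 = 0.
  H_3: rank ker ∂_3 − rank ∂_4 = (5 − 4) − 0 = 1, and there is no ∂_4, so H_3 = Z.

H_0 ≅ Z,  H_1 = 0,  H_2 = 0,  H_3 ≅ Z.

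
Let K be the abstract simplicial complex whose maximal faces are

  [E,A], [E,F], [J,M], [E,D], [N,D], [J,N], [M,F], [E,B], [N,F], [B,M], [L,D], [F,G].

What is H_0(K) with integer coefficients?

H_0 ≅ Z.

We work with the vertex ordering A < B < D < E < F < G < J < L < M < N. The simplices of K, each written with vertices in increasing order, are:

  0-simplices (10): A, B, D, E, F, G, J, L, M, N
  1-simplices (12): AE, BE, BM, DE, DL, DN, EF, FG, FM, FN, JM, JN

Hence C_0 ≅ Z^10, C_1 ≅ Z^12.

The boundary map ∂_1: C_1 → C_0 maps an edge to its endpoints' difference, ∂[p,q] = q − p. For instance
  ∂FG = G − F.
The 10×12 boundary matrix has rank 9 and Smith normal form diag(1,1,1,1,1,1,1,1,1).

Computing H_k = (kernel of ∂_k) / (image of ∂_{k+1}):

  H_0: rank C_0 − rank ∂_1 = 10 − 9 = 1, and the invariant factors of ∂_1 are all 1, so H_0 = Z.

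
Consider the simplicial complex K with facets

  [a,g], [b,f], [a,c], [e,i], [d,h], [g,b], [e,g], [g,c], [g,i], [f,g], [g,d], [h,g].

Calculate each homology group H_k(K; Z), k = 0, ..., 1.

Order the vertices as a < b < c < d < e < f < g < h < i. Listing each simplex with vertices in this order, K has dimension 1 with simplices:

  0-simplices (9): a, b, c, d, e, f, g, h, i
  1-simplices (12): ac, ag, bf, bg, cg, dg, dh, eg, ei, fg, gh, gi

Hence C_0 ≅ Z^9, C_1 ≅ Z^12.

Boundary ∂_1: C_1 → C_0 is given by ∂[p,q] = [q] − [p]. For instance
  ∂ei = i − e.
The resulting 9×12 matrix has rank 8, and its Smith normal form has invariant factors (1,1,1,1,1,1,1,1).

Now H_k = ker ∂_k / im ∂_{k+1}, so:

  H_0: rank C_0 − rank ∂_1 = 9 − 8 = 1, and the invariant factors of ∂_1 are all 1, so H_0 = Z.
  H_1: rank ker ∂_1 − rank ∂_2 = (12 − 8) − 0 = 4, and there is no ∂_2, so H_1 = Z^4.

H_0 ≅ Z,  H_1 ≅ Z^4.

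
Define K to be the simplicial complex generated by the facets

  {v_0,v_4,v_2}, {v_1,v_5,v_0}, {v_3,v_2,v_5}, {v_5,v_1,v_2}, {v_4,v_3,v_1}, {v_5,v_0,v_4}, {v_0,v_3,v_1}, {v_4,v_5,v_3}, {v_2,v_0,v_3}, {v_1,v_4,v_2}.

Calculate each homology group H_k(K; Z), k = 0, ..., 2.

K has 6 vertices, 15 edges, 10 triangles.
rank ∂_0 = 0, rank ∂_1 = 5 ⇒ b_0 = 6 − 0 − 5 = 1; all invariant factors of ∂_1 are 1 so no torsion. So H_0 = Z.
rank ∂_1 = 5, rank ∂_2 = 10 ⇒ b_1 = 15 − 5 − 10 = 0; ∂_2 has invariant factor(s) [2] giving torsion. So H_1 = Z/2Z.
rank ∂_2 = 10, rank ∂_3 = 0 ⇒ b_2 = 10 − 10 − 0 = 0. So H_2 = 0.

H_0 ≅ Z,  H_1 ≅ Z/2Z,  H_2 = 0.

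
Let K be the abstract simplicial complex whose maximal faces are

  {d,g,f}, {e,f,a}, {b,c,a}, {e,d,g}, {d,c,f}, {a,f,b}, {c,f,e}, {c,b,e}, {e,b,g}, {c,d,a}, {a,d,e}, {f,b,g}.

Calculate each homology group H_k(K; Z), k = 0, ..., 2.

We work with the vertex ordering a < b < c < d < e < f < g. The simplices of K, each written with vertices in increasing order, are:

  0-simplices (7): a, b, c, d, e, f, g
  1-simplices (18): ab, ac, ad, ae, af, bc, be, bf, bg, cd, ce, cf, de, df, dg, ef, eg, fg
  2-simplices (12): abc, abf, acd, ade, aef, bce, beg, bfg, cdf, cef, deg, dfg

Hence C_0 ≅ Z^7, C_1 ≅ Z^18, C_2 ≅ Z^12.

∂_1: C_1 → C_0 is given by ∂[p,q] = [q] − [p]. For instance
  ∂bf = f − b.
This gives a 7×18 integer matrix of rank 6; reducing to Smith normal form yields diagonal entries (1,1,1,1,1,1).

The boundary map ∂_2: C_2 → C_1 maps a triangle to the signed sum of its edges. For instance
  ∂bce = ce − be + bc,
  ∂acd = cd − ad + ac.
The resulting 18×12 matrix has rank 12, and its Smith normal form has invariant factors (1,1,1,1,1,1,1,1,1,1,1,2).

From H_k ≅ ker(∂_k) / im(∂_{k+1}) we obtain:

  H_0: rank C_0 − rank ∂_1 = 7 − 6 = 1, and the invariant factors of ∂_1 are all 1, so H_0 ≅ Z.
  H_1: rank ker ∂_1 − rank ∂_2 = (18 − 6) − 12 = 0, and ∂_2 has invariant factor 2 > 1, so H_1 ≅ Z/2.
  H_2: rank ker ∂_2 − rank ∂_3 = (12 − 12) − 0 = 0, and there is no ∂_3, so H_2 ≅ 0.

As a check, the Euler characteristic is 7 − 18 + 12 = 1, which agrees with 1 − 0 + 0 = 1.
(K is a triangulation of the real projective plane RP^2.)

H_0 = Z,  H_1 = Z/2,  H_2 = 0.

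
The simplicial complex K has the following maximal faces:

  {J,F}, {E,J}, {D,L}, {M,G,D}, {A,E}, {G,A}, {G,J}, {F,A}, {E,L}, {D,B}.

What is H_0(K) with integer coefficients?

Fix the vertex order A < B < D < E < F < G < J < L < M and write every simplex with vertices in increasing order. Then dim K = 2 and the simplices of K are:

  0-simplices (9): A, B, D, E, F, G, J, L, M
  1-simplices (12): AE, AF, AG, BD, DG, DL, DM, EJ, EL, FJ, GJ, GM
  2-simplices (1): DGM

giving chain groups C_0 ≅ Z^9, C_1 ≅ Z^12, C_2 ≅ Z^1.

Boundary ∂_1: C_1 → C_0 maps an edge to its endpoints' difference, ∂[p,q] = q − p.
This gives a 9×12 integer matrix of rank 8; reducing to Smith normal form yields diagonal entries (1,1,1,1,1,1,1,1).

∂_2: C_2 → C_1 acts by ∂[p,q,r] = [q,r] − [p,r] + [p,q]. For instance
  ∂DGM = GM − DM + DG.
As a 12×1 matrix over Z this has rank 1, with invariant factors (1).

Computing H_k = (kernel of ∂_k) / (image of ∂_{k+1}):

  H_0: rank C_0 − rank ∂_1 = 9 − 8 = 1, and the invariant factors of ∂_1 are all 1, so H_0 ≅ Z.

H_0 ≅ Z.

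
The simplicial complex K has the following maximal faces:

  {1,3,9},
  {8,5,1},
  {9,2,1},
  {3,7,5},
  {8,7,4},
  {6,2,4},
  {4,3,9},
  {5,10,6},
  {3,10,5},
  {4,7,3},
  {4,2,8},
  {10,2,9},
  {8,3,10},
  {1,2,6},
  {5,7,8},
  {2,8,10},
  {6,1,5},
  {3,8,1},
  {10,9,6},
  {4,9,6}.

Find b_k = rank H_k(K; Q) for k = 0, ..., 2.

b_0 = 1, b_1 = 1, b_2 = 0.

Order the vertices as 1 < 2 < 3 < 4 < 5 < 6 < 7 < 8 < 9 < 10. Listing each simplex with vertices in this order, K has dimension 2 with simplices:

  0-simplices (10): [1], [2], [3], [4], [5], [6], [7], [8], [9], [10]
  1-simplices (30): (30 of them)
  2-simplices (20): (20 of them)

giving chain groups C_0 ≅ Z^10, C_1 ≅ Z^30, C_2 ≅ Z^20.

Boundary ∂_1: C_1 → C_0 is given by ∂[p,q] = [q] − [p].
The resulting 10×30 matrix has rank 9, and its Smith normal form has invariant factors (1,1,1,1,1,1,1,1,1).

∂_2: C_2 → C_1 maps a triangle to the signed sum of its edges. For instance
  ∂[1,5,8] = [5,8] − [1,8] + [1,5],
  ∂[3,5,7] = [5,7] − [3,7] + [3,5].
The resulting 30×20 matrix has rank 20, and its Smith normal form has invariant factors (1,1,1,1,1,1,1,1,1,1,1,1,1,1,1,1,1,1,1,2).

Computing H_k = (kernel of ∂_k) / (image of ∂_{k+1}):

  H_0: rank C_0 − rank ∂_1 = 10 − 9 = 1, and the invariant factors of ∂_1 are all 1, so H_0 = Z.
  H_1: rank ker ∂_1 − rank ∂_2 = (30 − 9) − 20 = 1, and ∂_2 has invariant factor 2 > 1, so H_1 = Z ⊕ Z/2Z.
  H_2: rank ker ∂_2 − rank ∂_3 = (20 − 20) − 0 = 0, and there is no ∂_3, so H_2 = 0.

Hence the Betti numbers are b_0 = 1, b_1 = 1, b_2 = 0.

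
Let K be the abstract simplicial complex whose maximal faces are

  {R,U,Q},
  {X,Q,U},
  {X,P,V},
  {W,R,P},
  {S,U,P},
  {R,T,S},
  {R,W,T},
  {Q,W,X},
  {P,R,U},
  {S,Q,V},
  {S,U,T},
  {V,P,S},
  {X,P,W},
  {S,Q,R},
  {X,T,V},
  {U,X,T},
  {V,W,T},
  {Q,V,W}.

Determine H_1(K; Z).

H_1 = Z ⊕ Z/2.

Order the vertices as P < Q < R < S < T < U < V < W < X. Listing each simplex with vertices in this order, K has dimension 2 with simplices:

  0-simplices (9): P, Q, R, S, T, U, V, W, X
  1-simplices (27): PR, PS, PU, PV, PW, PX, QR, QS, QU, QV, QW, QX, RS, RT, RU, RW, ST, SU, SV, TU, TV, TW, TX, UX, VW, VX, WX
  2-simplices (18): PRU, PRW, PSU, PSV, PVX, PWX, QRS, QRU, QSV, QUX, QVW, QWX, RST, RTW, STU, TUX, TVW, TVX

giving chain groups C_0 ≅ Z^9, C_1 ≅ Z^27, C_2 ≅ Z^18.

Boundary ∂_1: C_1 → C_0 maps an edge to its endpoints' difference, ∂[p,q] = q − p. For instance
  ∂RW = W − R.
This gives a 9×27 integer matrix of rank 8; reducing to Smith normal form yields diagonal entries (1,1,1,1,1,1,1,1).

Boundary ∂_2: C_2 → C_1 maps a triangle to the signed sum of its edges. For instance
  ∂TVX = VX − TX + TV,
  ∂QUX = UX − QX + QU.
As a 27×18 matrix over Z this has rank 18, with invariant factors (1,1,1,1,1,1,1,1,1,1,1,1,1,1,1,1,1,2).

Reading off H_k = ker ∂_k / im ∂_{k+1}:

  H_1: rank ker ∂_1 − rank ∂_2 = (27 − 8) − 18 = 1, and ∂_2 has invariant factor 2 > 1, so H_1 = Z ⊕ Z/2.

(K is a triangulation of the Klein bottle.)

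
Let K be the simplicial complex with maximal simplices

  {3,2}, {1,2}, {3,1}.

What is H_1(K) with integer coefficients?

H_1 = Z.

Take the total order 1 < 2 < 3 on the vertex set. Then K (dimension 1) consists of the simplices:

  0-simplices (3): [1], [2], [3]
  1-simplices (3): [1,2], [1,3], [2,3]

Hence C_0 ≅ Z^3, C_1 ≅ Z^3.

∂_1: C_1 → C_0 maps an edge to its endpoints' difference, ∂[p,q] = q − p. For instance
  ∂[1,3] = [3] − [1].
The 3×3 boundary matrix has rank 2 and Smith normal form diag(1,1).

Reading off H_k = ker ∂_k / im ∂_{k+1}:

  H_1: rank ker ∂_1 − rank ∂_2 = (3 − 2) − 0 = 1, and there is no ∂_2, so H_1 ≅ Z.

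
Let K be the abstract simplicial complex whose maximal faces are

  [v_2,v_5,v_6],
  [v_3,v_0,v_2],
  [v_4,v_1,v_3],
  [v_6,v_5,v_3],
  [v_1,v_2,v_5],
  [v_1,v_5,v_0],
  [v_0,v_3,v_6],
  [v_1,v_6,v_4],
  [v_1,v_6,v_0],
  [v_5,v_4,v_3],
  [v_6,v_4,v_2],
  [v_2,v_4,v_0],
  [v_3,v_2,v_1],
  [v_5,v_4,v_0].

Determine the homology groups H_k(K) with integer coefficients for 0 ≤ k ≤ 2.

Order the vertices as v_0 < v_1 < v_2 < v_3 < v_4 < v_5 < v_6. Listing each simplex with vertices in this order, K has dimension 2 with simplices:

  0-simplices (7): [v_0], [v_1], [v_2], [v_3], [v_4], [v_5], [v_6]
  1-simplices (21): (21 of them)
  2-simplices (14): (14 of them)

so the chain groups are C_0 ≅ Z^7, C_1 ≅ Z^21, C_2 ≅ Z^14.

Boundary ∂_1: C_1 → C_0 sends each edge [p,q] (with p < q) to q − p.
The 7×21 boundary matrix has rank 6 and Smith normal form diag(1,1,1,1,1,1).

∂_2: C_2 → C_1 acts by ∂[p,q,r] = [q,r] − [p,r] + [p,q]. For instance
  ∂[v_0,v_3,v_6] = [v_3,v_6] − [v_0,v_6] + [v_0,v_3],
  ∂[v_2,v_5,v_6] = [v_5,v_6] − [v_2,v_6] + [v_2,v_5].
The 21×14 boundary matrix has rank 13 and Smith normal form diag(1,1,1,1,1,1,1,1,1,1,1,1,1).

Computing H_k = (kernel of ∂_k) / (image of ∂_{k+1}):

  H_0: rank C_0 − rank ∂_1 = 7 − 6 = 1, and the invariant factors of ∂_1 are all 1, so H_0 = Z.
  H_1: rank ker ∂_1 − rank ∂_2 = (21 − 6) − 13 = 2, and the invariant factors of ∂_2 are all 1, so H_1 = Z^2.
  H_2: rank ker ∂_2 − rank ∂_3 = (14 − 13) − 0 = 1, and there is no ∂_3, so H_2 = Z.

As a check, the Euler characteristic is 7 − 21 + 14 = 0, which agrees with 1 − 2 + 1 = 0.

H_0 = Z,  H_1 = Z^2,  H_2 = Z.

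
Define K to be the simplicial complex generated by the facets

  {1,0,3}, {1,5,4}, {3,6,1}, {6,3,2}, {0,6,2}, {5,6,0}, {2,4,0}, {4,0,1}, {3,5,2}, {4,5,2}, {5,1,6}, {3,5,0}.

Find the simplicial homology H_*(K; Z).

Take the total order 0 < 1 < 2 < 3 < 4 < 5 < 6 on the vertex set. Then K (dimension 2) consists of the simplices:

  0-simplices (7): [0], [1], [2], [3], [4], [5], [6]
  1-simplices (18): [0,1], [0,2], [0,3], [0,4], [0,5], [0,6], [1,3], [1,4], [1,5], [1,6], [2,3], [2,4], [2,5], [2,6], [3,5], [3,6], [4,5], [5,6]
  2-simplices (12): [0,1,3], [0,1,4], [0,2,4], [0,2,6], [0,3,5], [0,5,6], [1,3,6], [1,4,5], [1,5,6], [2,3,5], [2,3,6], [2,4,5]

so the chain groups are C_0 ≅ Z^7, C_1 ≅ Z^18, C_2 ≅ Z^12.

∂_1: C_1 → C_0 sends each edge [p,q] (with p < q) to q − p.
This gives a 7×18 integer matrix of rank 6; reducing to Smith normal form yields diagonal entries (1,1,1,1,1,1).

∂_2: C_2 → C_1 sends each 2-simplex [p,q,r] to [q,r] − [p,r] + [p,q]. For instance
  ∂[0,5,6] = [5,6] − [0,6] + [0,5],
  ∂[1,4,5] = [4,5] − [1,5] + [1,4].
This gives a 18×12 integer matrix of rank 12; reducing to Smith normal form yields diagonal entries (1,1,1,1,1,1,1,1,1,1,1,2).

Computing H_k = (kernel of ∂_k) / (image of ∂_{k+1}):

  H_0: rank C_0 − rank ∂_1 = 7 − 6 = 1, and the invariant factors of ∂_1 are all 1, so H_0 = Z.
  H_1: rank ker ∂_1 − rank ∂_2 = (18 − 6) − 12 = 0, and ∂_2 has invariant factor 2 > 1, so H_1 = Z/2Z.
  H_2: rank ker ∂_2 − rank ∂_3 = (12 − 12) − 0 = 0, and there is no ∂_3, so H_2 = 0.

H_0 ≅ Z,  H_1 ≅ Z/2Z,  H_2 = 0.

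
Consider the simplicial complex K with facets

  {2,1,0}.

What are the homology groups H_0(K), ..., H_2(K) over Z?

H_0 ≅ Z,  H_1 = 0,  H_2 = 0.

We work with the vertex ordering 0 < 1 < 2. The simplices of K, each written with vertices in increasing order, are:

  0-simplices (3): [0], [1], [2]
  1-simplices (3): [0,1], [0,2], [1,2]
  2-simplices (1): [0,1,2]

Hence C_0 ≅ Z^3, C_1 ≅ Z^3, C_2 ≅ Z^1.

Boundary ∂_1: C_1 → C_0 is given by ∂[p,q] = [q] − [p].
As a 3×3 matrix over Z this has rank 2, with invariant factors (1,1).

The boundary map ∂_2: C_2 → C_1 acts by ∂[p,q,r] = [q,r] − [p,r] + [p,q]. For instance
  ∂[0,1,2] = [1,2] − [0,2] + [0,1].
The resulting 3×1 matrix has rank 1, and its Smith normal form has invariant factors (1).

Reading off H_k = ker ∂_k / im ∂_{k+1}:

  H_0: rank C_0 − rank ∂_1 = 3 − 2 = 1, and the invariant factors of ∂_1 are all 1, so H_0 ≅ Z.
  H_1: rank ker ∂_1 − rank ∂_2 = (3 − 2) − 1 = 0, and the invariant factors of ∂_2 are all 1, so H_1 ≅ 0.
  H_2: rank ker ∂_2 − rank ∂_3 = (1 − 1) − 0 = 0, and there is no ∂_3, so H_2 ≅ 0.

As a check, the Euler characteristic is 3 − 3 + 1 = 1, which agrees with 1 − 0 + 0 = 1.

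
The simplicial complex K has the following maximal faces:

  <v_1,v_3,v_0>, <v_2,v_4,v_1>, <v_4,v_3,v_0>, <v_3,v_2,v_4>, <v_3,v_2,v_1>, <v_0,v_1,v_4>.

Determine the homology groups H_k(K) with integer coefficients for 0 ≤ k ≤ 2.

H_0 ≅ Z,  H_1 = 0,  H_2 ≅ Z.

Order the vertices as v_0 < v_1 < v_2 < v_3 < v_4. Listing each simplex with vertices in this order, K has dimension 2 with simplices:

  0-simplices (5): [v_0], [v_1], [v_2], [v_3], [v_4]
  1-simplices (9): [v_0,v_1], [v_0,v_3], [v_0,v_4], [v_1,v_2], [v_1,v_3], [v_1,v_4], [v_2,v_3], [v_2,v_4], [v_3,v_4]
  2-simplices (6): [v_0,v_1,v_3], [v_0,v_1,v_4], [v_0,v_3,v_4], [v_1,v_2,v_3], [v_1,v_2,v_4], [v_2,v_3,v_4]

giving chain groups C_0 ≅ Z^5, C_1 ≅ Z^9, C_2 ≅ Z^6.

∂_1: C_1 → C_0 maps an edge to its endpoints' difference, ∂[p,q] = q − p. For instance
  ∂[v_1,v_4] = [v_4] − [v_1].
The 5×9 boundary matrix has rank 4 and Smith normal form diag(1,1,1,1).

The boundary map ∂_2: C_2 → C_1 maps a triangle to the signed sum of its edges. For instance
  ∂[v_0,v_3,v_4] = [v_3,v_4] − [v_0,v_4] + [v_0,v_3],
  ∂[v_1,v_2,v_3] = [v_2,v_3] − [v_1,v_3] + [v_1,v_2].
As a 9×6 matrix over Z this has rank 5, with invariant factors (1,1,1,1,1).

From H_k ≅ ker(∂_k) / im(∂_{k+1}) we obtain:

  H_0: rank C_0 − rank ∂_1 = 5 − 4 = 1, and the invariant factors of ∂_1 are all 1, so H_0 = Z.
  H_1: rank ker ∂_1 − rank ∂_2 = (9 − 4) − 5 = 0, and the invariant factors of ∂_2 are all 1, so H_1 = 0.
  H_2: rank ker ∂_2 − rank ∂_3 = (6 − 5) − 0 = 1, and there is no ∂_3, so H_2 = Z.

(K is a triangulation of the 2-sphere S^2.)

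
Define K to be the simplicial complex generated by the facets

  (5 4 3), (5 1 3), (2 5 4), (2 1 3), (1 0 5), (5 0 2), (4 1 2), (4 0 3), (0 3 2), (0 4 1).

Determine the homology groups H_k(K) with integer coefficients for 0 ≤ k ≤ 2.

Take the total order 0 < 1 < 2 < 3 < 4 < 5 on the vertex set. Then K (dimension 2) consists of the simplices:

  0-simplices (6): [0], [1], [2], [3], [4], [5]
  1-simplices (15): [0,1], [0,2], [0,3], [0,4], [0,5], [1,2], [1,3], [1,4], [1,5], [2,3], [2,4], [2,5], [3,4], [3,5], [4,5]
  2-simplices (10): [0,1,4], [0,1,5], [0,2,3], [0,2,5], [0,3,4], [1,2,3], [1,2,4], [1,3,5], [2,4,5], [3,4,5]

giving chain groups C_0 ≅ Z^6, C_1 ≅ Z^15, C_2 ≅ Z^10.

Boundary ∂_1: C_1 → C_0 is given by ∂[p,q] = [q] − [p]. For instance
  ∂[1,4] = [4] − [1].
This gives a 6×15 integer matrix of rank 5; reducing to Smith normal form yields diagonal entries (1,1,1,1,1).

Boundary ∂_2: C_2 → C_1 acts by ∂[p,q,r] = [q,r] − [p,r] + [p,q]. For instance
  ∂[1,2,4] = [2,4] − [1,4] + [1,2],
  ∂[2,4,5] = [4,5] − [2,5] + [2,4].
The 15×10 boundary matrix has rank 10 and Smith normal form diag(1,1,1,1,1,1,1,1,1,2).

From H_k ≅ ker(∂_k) / im(∂_{k+1}) we obtain:

  H_0: rank C_0 − rank ∂_1 = 6 − 5 = 1, and the invariant factors of ∂_1 are all 1, so H_0 ≅ Z.
  H_1: rank ker ∂_1 − rank ∂_2 = (15 − 5) − 10 = 0, and ∂_2 has invariant factor 2 > 1, so H_1 ≅ Z/2.
  H_2: rank ker ∂_2 − rank ∂_3 = (10 − 10) − 0 = 0, and there is no ∂_3, so H_2 ≅ 0.

H_0 = Z,  H_1 = Z/2,  H_2 = 0.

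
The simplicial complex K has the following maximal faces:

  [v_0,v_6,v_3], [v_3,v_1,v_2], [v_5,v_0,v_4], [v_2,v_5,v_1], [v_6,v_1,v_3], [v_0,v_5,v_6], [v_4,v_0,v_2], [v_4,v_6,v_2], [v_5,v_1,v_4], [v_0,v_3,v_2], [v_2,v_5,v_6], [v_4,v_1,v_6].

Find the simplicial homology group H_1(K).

Take the total order v_0 < v_1 < v_2 < v_3 < v_4 < v_5 < v_6 on the vertex set. Then K (dimension 2) consists of the simplices:

  0-simplices (7): [v_0], [v_1], [v_2], [v_3], [v_4], [v_5], [v_6]
  1-simplices (18): (18 of them)
  2-simplices (12): (12 of them)

Hence C_0 ≅ Z^7, C_1 ≅ Z^18, C_2 ≅ Z^12.

∂_1: C_1 → C_0 maps an edge to its endpoints' difference, ∂[p,q] = q − p. For instance
  ∂[v_1,v_6] = [v_6] − [v_1].
As a 7×18 matrix over Z this has rank 6, with invariant factors (1,1,1,1,1,1).

The boundary map ∂_2: C_2 → C_1 acts by ∂[p,q,r] = [q,r] − [p,r] + [p,q]. For instance
  ∂[v_0,v_2,v_4] = [v_2,v_4] − [v_0,v_4] + [v_0,v_2],
  ∂[v_1,v_4,v_5] = [v_4,v_5] − [v_1,v_5] + [v_1,v_4].
This gives a 18×12 integer matrix of rank 12; reducing to Smith normal form yields diagonal entries (1,1,1,1,1,1,1,1,1,1,1,2).

From H_k ≅ ker(∂_k) / im(∂_{k+1}) we obtain:

  H_1: rank ker ∂_1 − rank ∂_2 = (18 − 6) − 12 = 0, and ∂_2 has invariant factor 2 > 1, so H_1 ≅ Z/2.

H_1 = Z/2.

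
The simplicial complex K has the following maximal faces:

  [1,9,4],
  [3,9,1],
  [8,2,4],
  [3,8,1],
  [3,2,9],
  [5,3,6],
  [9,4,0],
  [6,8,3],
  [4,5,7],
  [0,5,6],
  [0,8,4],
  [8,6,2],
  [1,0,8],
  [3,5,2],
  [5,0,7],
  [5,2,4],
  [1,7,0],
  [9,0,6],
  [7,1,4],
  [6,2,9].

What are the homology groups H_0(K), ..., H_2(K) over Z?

Order the vertices as 0 < 1 < 2 < 3 < 4 < 5 < 6 < 7 < 8 < 9. Listing each simplex with vertices in this order, K has dimension 2 with simplices:

  0-simplices (10): [0], [1], [2], [3], [4], [5], [6], [7], [8], [9]
  1-simplices (30): (30 of them)
  2-simplices (20): (20 of them)

so the chain groups are C_0 ≅ Z^10, C_1 ≅ Z^30, C_2 ≅ Z^20.

Boundary ∂_1: C_1 → C_0 is given by ∂[p,q] = [q] − [p].
As a 10×30 matrix over Z this has rank 9, with invariant factors (1,1,1,1,1,1,1,1,1).

∂_2: C_2 → C_1 acts by ∂[p,q,r] = [q,r] − [p,r] + [p,q]. For instance
  ∂[0,4,8] = [4,8] − [0,8] + [0,4],
  ∂[0,5,6] = [5,6] − [0,6] + [0,5].
As a 30×20 matrix over Z this has rank 20, with invariant factors (1,1,1,1,1,1,1,1,1,1,1,1,1,1,1,1,1,1,1,2).

Computing H_k = (kernel of ∂_k) / (image of ∂_{k+1}):

  H_0: rank C_0 − rank ∂_1 = 10 − 9 = 1, and the invariant factors of ∂_1 are all 1, so H_0 = Z.
  H_1: rank ker ∂_1 − rank ∂_2 = (30 − 9) − 20 = 1, and ∂_2 has invariant factor 2 > 1, so H_1 = Z ⊕ Z_2.
  H_2: rank ker ∂_2 − rank ∂_3 = (20 − 20) − 0 = 0, and there is no ∂_3, so H_2 = 0.

H_0 ≅ Z,  H_1 ≅ Z ⊕ Z_2,  H_2 = 0.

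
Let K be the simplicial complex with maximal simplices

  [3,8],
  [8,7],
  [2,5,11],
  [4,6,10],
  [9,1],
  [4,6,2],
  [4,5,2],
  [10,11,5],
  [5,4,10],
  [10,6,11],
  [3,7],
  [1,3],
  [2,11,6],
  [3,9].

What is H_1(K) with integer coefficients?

H_1 = Z^2.

Fix the vertex order 1 < 2 < 3 < 4 < 5 < 6 < 7 < 8 < 9 < 10 < 11 and write every simplex with vertices in increasing order. Then dim K = 2 and the simplices of K are:

  0-simplices (11): [1], [2], [3], [4], [5], [6], [7], [8], [9], [10], [11]
  1-simplices (18): [1,3], [1,9], [2,4], [2,5], [2,6], [2,11], [3,7], [3,8], [3,9], [4,5], [4,6], [4,10], [5,10], [5,11], [6,10], [6,11], [7,8], [10,11]
  2-simplices (8): [2,4,5], [2,4,6], [2,5,11], [2,6,11], [4,5,10], [4,6,10], [5,10,11], [6,10,11]

Hence C_0 ≅ Z^11, C_1 ≅ Z^18, C_2 ≅ Z^8.

The boundary map ∂_1: C_1 → C_0 is given by ∂[p,q] = [q] − [p].
This gives a 11×18 integer matrix of rank 9; reducing to Smith normal form yields diagonal entries (1,1,1,1,1,1,1,1,1).

Boundary ∂_2: C_2 → C_1 maps a triangle to the signed sum of its edges. For instance
  ∂[2,6,11] = [6,11] − [2,11] + [2,6],
  ∂[5,10,11] = [10,11] − [5,11] + [5,10].
This gives a 18×8 integer matrix of rank 7; reducing to Smith normal form yields diagonal entries (1,1,1,1,1,1,1).

From H_k ≅ ker(∂_k) / im(∂_{k+1}) we obtain:

  H_1: rank ker ∂_1 − rank ∂_2 = (18 − 9) − 7 = 2, and the invariant factors of ∂_2 are all 1, so H_1 ≅ Z^2.

(K is a triangulation of the disjoint union of a wedge of 2 circles and the 2-sphere S^2.)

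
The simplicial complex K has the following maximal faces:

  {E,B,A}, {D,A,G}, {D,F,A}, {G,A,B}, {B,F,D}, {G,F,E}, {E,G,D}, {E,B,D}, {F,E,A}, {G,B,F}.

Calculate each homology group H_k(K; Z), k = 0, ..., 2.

H_0 ≅ Z,  H_1 ≅ Z/2,  H_2 = 0.

Take the total order A < B < D < E < F < G on the vertex set. Then K (dimension 2) consists of the simplices:

  0-simplices (6): A, B, D, E, F, G
  1-simplices (15): AB, AD, AE, AF, AG, BD, BE, BF, BG, DE, DF, DG, EF, EG, FG
  2-simplices (10): ABE, ABG, ADF, ADG, AEF, BDE, BDF, BFG, DEG, EFG

so the chain groups are C_0 ≅ Z^6, C_1 ≅ Z^15, C_2 ≅ Z^10.

Boundary ∂_1: C_1 → C_0 maps an edge to its endpoints' difference, ∂[p,q] = q − p. For instance
  ∂BG = G − B.
As a 6×15 matrix over Z this has rank 5, with invariant factors (1,1,1,1,1).

Boundary ∂_2: C_2 → C_1 sends each 2-simplex [p,q,r] to [q,r] − [p,r] + [p,q]. For instance
  ∂BFG = FG − BG + BF,
  ∂DEG = EG − DG + DE.
This gives a 15×10 integer matrix of rank 10; reducing to Smith normal form yields diagonal entries (1,1,1,1,1,1,1,1,1,2).

From H_k ≅ ker(∂_k) / im(∂_{k+1}) we obtain:

  H_0: rank C_0 − rank ∂_1 = 6 − 5 = 1, and the invariant factors of ∂_1 are all 1, so H_0 = Z.
  H_1: rank ker ∂_1 − rank ∂_2 = (15 − 5) − 10 = 0, and ∂_2 has invariant factor 2 > 1, so H_1 = Z/2.
  H_2: rank ker ∂_2 − rank ∂_3 = (10 − 10) − 0 = 0, and there is no ∂_3, so H_2 = 0.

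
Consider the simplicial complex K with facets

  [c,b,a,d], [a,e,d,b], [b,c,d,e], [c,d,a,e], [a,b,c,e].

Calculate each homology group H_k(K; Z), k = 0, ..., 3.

H_0 = Z,  H_1 = 0,  H_2 = 0,  H_3 = Z.

Take the total order a < b < c < d < e on the vertex set. Then K (dimension 3) consists of the simplices:

  0-simplices (5): a, b, c, d, e
  1-simplices (10): ab, ac, ad, ae, bc, bd, be, cd, ce, de
  2-simplices (10): abc, abd, abe, acd, ace, ade, bcd, bce, bde, cde
  3-simplices (5): abcd, abce, abde, acde, bcde

giving chain groups C_0 ≅ Z^5, C_1 ≅ Z^10, C_2 ≅ Z^10, C_3 ≅ Z^5.

The boundary map ∂_1: C_1 → C_0 maps an edge to its endpoints' difference, ∂[p,q] = q − p.
This gives a 5×10 integer matrix of rank 4; reducing to Smith normal form yields diagonal entries (1,1,1,1).

The boundary map ∂_2: C_2 → C_1 maps a triangle to the signed sum of its edges. For instance
  ∂ace = ce − ae + ac,
  ∂abe = be − ae + ab.
As a 10×10 matrix over Z this has rank 6, with invariant factors (1,1,1,1,1,1).

The boundary map ∂_3: C_3 → C_2 sends each 3-simplex σ to the alternating sum Σ_i (−1)^i (σ with its i-th vertex removed). For instance
  ∂acde = cde − ade + ace − acd,
  ∂abcd = bcd − acd + abd − abc.
The 10×5 boundary matrix has rank 4 and Smith normal form diag(1,1,1,1).

Computing H_k = (kernel of ∂_k) / (image of ∂_{k+1}):

  H_0: rank C_0 − rank ∂_1 = 5 − 4 = 1, and the invariant factors of ∂_1 are all 1, so H_0 = Z.
  H_1: rank ker ∂_1 − rank ∂_2 = (10 − 4) − 6 = 0, and the invariant factors of ∂_2 are all 1, so H_1 = 0.
  H_2: rank ker ∂_2 − rank ∂_3 = (10 − 6) − 4 = 0, and the invariant factors of ∂_3 are all 1, so H_2 = 0.
  H_3: rank ker ∂_3 − rank ∂_4 = (5 − 4) − 0 = 1, and there is no ∂_4, so H_3 = Z.

As a check, the Euler characteristic is 5 − 10 + 10 − 5 = 0, which agrees with 1 − 0 + 0 − 1 = 0.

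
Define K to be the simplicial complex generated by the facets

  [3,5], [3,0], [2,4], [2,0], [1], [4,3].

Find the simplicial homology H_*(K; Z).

H_0 ≅ Z^2,  H_1 ≅ Z.

Take the total order 0 < 1 < 2 < 3 < 4 < 5 on the vertex set. Then K (dimension 1) consists of the simplices:

  0-simplices (6): [0], [1], [2], [3], [4], [5]
  1-simplices (5): [0,2], [0,3], [2,4], [3,4], [3,5]

so the chain groups are C_0 ≅ Z^6, C_1 ≅ Z^5.

Boundary ∂_1: C_1 → C_0 is given by ∂[p,q] = [q] − [p]. For instance
  ∂[0,2] = [2] − [0].
This gives a 6×5 integer matrix of rank 4; reducing to Smith normal form yields diagonal entries (1,1,1,1).

Reading off H_k = ker ∂_k / im ∂_{k+1}:

  H_0: rank C_0 − rank ∂_1 = 6 − 4 = 2, and the invariant factors of ∂_1 are all 1, so H_0 ≅ Z^2.
  H_1: rank ker ∂_1 − rank ∂_2 = (5 − 4) − 0 = 1, and there is no ∂_2, so H_1 ≅ Z.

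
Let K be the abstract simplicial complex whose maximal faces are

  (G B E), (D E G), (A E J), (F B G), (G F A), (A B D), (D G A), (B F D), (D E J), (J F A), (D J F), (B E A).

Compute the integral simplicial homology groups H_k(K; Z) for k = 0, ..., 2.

Fix the vertex order A < B < D < E < F < G < J and write every simplex with vertices in increasing order. Then dim K = 2 and the simplices of K are:

  0-simplices (7): A, B, D, E, F, G, J
  1-simplices (18): AB, AD, AE, AF, AG, AJ, BD, BE, BF, BG, DE, DF, DG, DJ, EG, EJ, FG, FJ
  2-simplices (12): ABD, ABE, ADG, AEJ, AFG, AFJ, BDF, BEG, BFG, DEG, DEJ, DFJ

so the chain groups are C_0 ≅ Z^7, C_1 ≅ Z^18, C_2 ≅ Z^12.

∂_1: C_1 → C_0 is given by ∂[p,q] = [q] − [p].
The 7×18 boundary matrix has rank 6 and Smith normal form diag(1,1,1,1,1,1).

∂_2: C_2 → C_1 maps a triangle to the signed sum of its edges. For instance
  ∂AEJ = EJ − AJ + AE,
  ∂ADG = DG − AG + AD.
The resulting 18×12 matrix has rank 12, and its Smith normal form has invariant factors (1,1,1,1,1,1,1,1,1,1,1,2).

Computing H_k = (kernel of ∂_k) / (image of ∂_{k+1}):

  H_0: rank C_0 − rank ∂_1 = 7 − 6 = 1, and the invariant factors of ∂_1 are all 1, so H_0 = Z.
  H_1: rank ker ∂_1 − rank ∂_2 = (18 − 6) − 12 = 0, and ∂_2 has invariant factor 2 > 1, so H_1 = Z/2.
  H_2: rank ker ∂_2 − rank ∂_3 = (12 − 12) − 0 = 0, and there is no ∂_3, so H_2 = 0.

H_0 ≅ Z,  H_1 ≅ Z/2,  H_2 = 0.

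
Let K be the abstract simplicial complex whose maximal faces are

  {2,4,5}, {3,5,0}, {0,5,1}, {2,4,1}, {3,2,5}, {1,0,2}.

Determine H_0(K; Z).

Order the vertices as 0 < 1 < 2 < 3 < 4 < 5. Listing each simplex with vertices in this order, K has dimension 2 with simplices:

  0-simplices (6): [0], [1], [2], [3], [4], [5]
  1-simplices (12): [0,1], [0,2], [0,3], [0,5], [1,2], [1,4], [1,5], [2,3], [2,4], [2,5], [3,5], [4,5]
  2-simplices (6): [0,1,2], [0,1,5], [0,3,5], [1,2,4], [2,3,5], [2,4,5]

so the chain groups are C_0 ≅ Z^6, C_1 ≅ Z^12, C_2 ≅ Z^6.

Boundary ∂_1: C_1 → C_0 sends each edge [p,q] (with p < q) to q − p. For instance
  ∂[0,1] = [1] − [0].
The resulting 6×12 matrix has rank 5, and its Smith normal form has invariant factors (1,1,1,1,1).

Boundary ∂_2: C_2 → C_1 maps a triangle to the signed sum of its edges. For instance
  ∂[0,1,5] = [1,5] − [0,5] + [0,1],
  ∂[1,2,4] = [2,4] − [1,4] + [1,2].
The 12×6 boundary matrix has rank 6 and Smith normal form diag(1,1,1,1,1,1).

Reading off H_k = ker ∂_k / im ∂_{k+1}:

  H_0: rank C_0 − rank ∂_1 = 6 − 5 = 1, and the invariant factors of ∂_1 are all 1, so H_0 ≅ Z.

H_0 ≅ Z.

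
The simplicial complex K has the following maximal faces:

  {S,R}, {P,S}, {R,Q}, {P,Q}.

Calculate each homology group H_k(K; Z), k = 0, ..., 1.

H_0 = Z,  H_1 = Z.

Take the total order P < Q < R < S on the vertex set. Then K (dimension 1) consists of the simplices:

  0-simplices (4): P, Q, R, S
  1-simplices (4): PQ, PS, QR, RS

giving chain groups C_0 ≅ Z^4, C_1 ≅ Z^4.

∂_1: C_1 → C_0 maps an edge to its endpoints' difference, ∂[p,q] = q − p. For instance
  ∂PS = S − P.
This gives a 4×4 integer matrix of rank 3; reducing to Smith normal form yields diagonal entries (1,1,1).

Computing H_k = (kernel of ∂_k) / (image of ∂_{k+1}):

  H_0: rank C_0 − rank ∂_1 = 4 − 3 = 1, and the invariant factors of ∂_1 are all 1, so H_0 = Z.
  H_1: rank ker ∂_1 − rank ∂_2 = (4 − 3) − 0 = 1, and there is no ∂_2, so H_1 = Z.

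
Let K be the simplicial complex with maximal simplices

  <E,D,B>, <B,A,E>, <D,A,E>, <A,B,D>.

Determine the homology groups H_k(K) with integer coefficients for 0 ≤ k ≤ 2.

Take the total order A < B < D < E on the vertex set. Then K (dimension 2) consists of the simplices:

  0-simplices (4): A, B, D, E
  1-simplices (6): AB, AD, AE, BD, BE, DE
  2-simplices (4): ABD, ABE, ADE, BDE

giving chain groups C_0 ≅ Z^4, C_1 ≅ Z^6, C_2 ≅ Z^4.

Boundary ∂_1: C_1 → C_0 maps an edge to its endpoints' difference, ∂[p,q] = q − p.
The resulting 4×6 matrix has rank 3, and its Smith normal form has invariant factors (1,1,1).

Boundary ∂_2: C_2 → C_1 maps a triangle to the signed sum of its edges. For instance
  ∂BDE = DE − BE + BD,
  ∂ABE = BE − AE + AB.
The resulting 6×4 matrix has rank 3, and its Smith normal form has invariant factors (1,1,1).

From H_k ≅ ker(∂_k) / im(∂_{k+1}) we obtain:

  H_0: rank C_0 − rank ∂_1 = 4 − 3 = 1, and the invariant factors of ∂_1 are all 1, so H_0 = Z.
  H_1: rank ker ∂_1 − rank ∂_2 = (6 − 3) − 3 = 0, and the invariant factors of ∂_2 are all 1, so H_1 = 0.
  H_2: rank ker ∂_2 − rank ∂_3 = (4 − 3) − 0 = 1, and there is no ∂_3, so H_2 = Z.

As a check, the Euler characteristic is 4 − 6 + 4 = 2, which agrees with 1 − 0 + 1 = 2.
(K is a triangulation of the 2-sphere S^2.)

H_0 = Z,  H_1 = 0,  H_2 = Z.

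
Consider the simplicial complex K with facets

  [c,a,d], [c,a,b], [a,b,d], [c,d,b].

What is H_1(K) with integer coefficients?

Fix the vertex order a < b < c < d and write every simplex with vertices in increasing order. Then dim K = 2 and the simplices of K are:

  0-simplices (4): a, b, c, d
  1-simplices (6): ab, ac, ad, bc, bd, cd
  2-simplices (4): abc, abd, acd, bcd

so the chain groups are C_0 ≅ Z^4, C_1 ≅ Z^6, C_2 ≅ Z^4.

The boundary map ∂_1: C_1 → C_0 sends each edge [p,q] (with p < q) to q − p. For instance
  ∂cd = d − c.
The resulting 4×6 matrix has rank 3, and its Smith normal form has invariant factors (1,1,1).

Boundary ∂_2: C_2 → C_1 maps a triangle to the signed sum of its edges. For instance
  ∂abc = bc − ac + ab,
  ∂acd = cd − ad + ac.
The 6×4 boundary matrix has rank 3 and Smith normal form diag(1,1,1).

Now H_k = ker ∂_k / im ∂_{k+1}, so:

  H_1: rank ker ∂_1 − rank ∂_2 = (6 − 3) − 3 = 0, and the invariant factors of ∂_2 are all 1, so H_1 ≅ 0.

H_1 = 0.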